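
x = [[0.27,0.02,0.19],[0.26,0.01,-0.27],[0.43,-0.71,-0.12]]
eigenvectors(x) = [[0.20+0.00j, (-0.79+0j), -0.79-0.00j], [-0.47+0.00j, (-0.19+0.24j), (-0.19-0.24j)], [-0.86+0.00j, -0.44-0.29j, (-0.44+0.29j)]]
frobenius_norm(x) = 0.98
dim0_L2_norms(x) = [0.57, 0.71, 0.35]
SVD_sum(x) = [[0.06, -0.09, -0.02], [0.11, -0.15, -0.03], [0.49, -0.66, -0.15]] + [[0.01, 0.01, -0.02], [0.17, 0.17, -0.21], [-0.04, -0.04, 0.05]] + [[0.19, 0.09, 0.23],[-0.02, -0.01, -0.02],[-0.02, -0.01, -0.02]]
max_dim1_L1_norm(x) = 1.26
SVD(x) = [[-0.13, 0.08, 0.99], [-0.22, 0.97, -0.11], [-0.97, -0.23, -0.1]] @ diag([0.8633835322770137, 0.33022219313656603, 0.31451896501314974]) @ [[-0.59, 0.79, 0.18], [0.52, 0.54, -0.66], [0.62, 0.3, 0.73]]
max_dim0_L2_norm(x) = 0.71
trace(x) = 0.16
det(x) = -0.09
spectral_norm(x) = 0.86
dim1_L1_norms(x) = [0.48, 0.54, 1.26]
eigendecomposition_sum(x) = [[-0.06+0.00j, (0.09-0j), (0.08-0j)],  [(0.15-0j), -0.21+0.00j, (-0.18+0j)],  [(0.28-0j), (-0.39+0j), (-0.33+0j)]] + [[0.17+0.05j, (-0.03+0.39j), (0.06-0.2j)], [(0.06-0.04j), (0.11+0.11j), -0.05-0.07j], [(0.08+0.09j), -0.16+0.21j, (0.1-0.09j)]] + [[(0.17-0.05j), (-0.03-0.39j), 0.06+0.20j],[(0.06+0.04j), 0.11-0.11j, -0.05+0.07j],[(0.08-0.09j), (-0.16-0.21j), 0.10+0.09j]]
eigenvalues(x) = [(-0.6+0j), (0.38+0.06j), (0.38-0.06j)]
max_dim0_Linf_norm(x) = 0.71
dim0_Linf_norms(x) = [0.43, 0.71, 0.27]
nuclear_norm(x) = 1.51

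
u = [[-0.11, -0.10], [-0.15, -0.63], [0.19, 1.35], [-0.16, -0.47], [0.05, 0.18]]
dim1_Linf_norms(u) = [0.11, 0.63, 1.35, 0.47, 0.18]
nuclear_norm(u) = 1.74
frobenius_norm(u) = 1.61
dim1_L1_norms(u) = [0.21, 0.78, 1.54, 0.63, 0.23]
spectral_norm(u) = 1.60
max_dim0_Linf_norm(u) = 1.35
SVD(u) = [[-0.07, 0.67], [-0.40, 0.26], [0.85, 0.40], [-0.31, 0.55], [0.12, -0.13]] @ diag([1.6010868349526888, 0.13424212059253338]) @ [[0.18, 0.98], [-0.98, 0.18]]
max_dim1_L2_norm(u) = 1.36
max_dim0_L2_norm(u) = 1.58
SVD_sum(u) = [[-0.02, -0.12],[-0.12, -0.64],[0.24, 1.34],[-0.09, -0.48],[0.03, 0.18]] + [[-0.09,  0.02], [-0.03,  0.01], [-0.05,  0.01], [-0.07,  0.01], [0.02,  -0.00]]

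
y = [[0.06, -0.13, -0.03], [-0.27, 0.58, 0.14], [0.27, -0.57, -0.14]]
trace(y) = 0.50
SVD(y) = [[-0.16, 0.43, -0.89],[0.7, -0.59, -0.4],[-0.69, -0.69, -0.21]] @ diag([0.9314966251550584, 0.0036407119319739694, 0.0008846136812883875]) @ [[-0.41, 0.88, 0.21],[-0.73, -0.46, 0.51],[-0.55, -0.05, -0.83]]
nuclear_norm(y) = 0.94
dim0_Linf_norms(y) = [0.27, 0.58, 0.14]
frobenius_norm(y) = 0.93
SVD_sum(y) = [[0.06, -0.13, -0.03], [-0.27, 0.58, 0.14], [0.27, -0.57, -0.14]] + [[-0.0, -0.00, 0.00],[0.00, 0.00, -0.0],[0.0, 0.00, -0.00]] + [[0.00, 0.0, 0.0], [0.0, 0.0, 0.0], [0.0, 0.0, 0.0]]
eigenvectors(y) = [[-0.16, 0.62, -0.2], [0.7, 0.1, -0.31], [-0.69, 0.78, 0.93]]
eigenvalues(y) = [0.5, 0.0, -0.01]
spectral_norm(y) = 0.93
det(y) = -0.00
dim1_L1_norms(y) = [0.22, 0.99, 0.98]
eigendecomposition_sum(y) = [[0.06,-0.13,-0.03], [-0.27,0.58,0.14], [0.26,-0.57,-0.14]] + [[0.00, 0.00, 0.00], [0.0, 0.0, 0.00], [0.0, 0.00, 0.0]] + [[-0.00, 0.00, 0.00], [-0.0, 0.00, 0.00], [0.01, -0.00, -0.0]]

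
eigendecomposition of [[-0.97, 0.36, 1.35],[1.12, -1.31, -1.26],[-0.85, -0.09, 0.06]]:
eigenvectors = [[(-0.61+0j), -0.61-0.00j, -0.32+0.00j], [(0.13+0.53j), (0.13-0.53j), 0.94+0.00j], [(-0.32-0.49j), -0.32+0.49j, -0.12+0.00j]]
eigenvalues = [(-0.34+0.77j), (-0.34-0.77j), (-1.53+0j)]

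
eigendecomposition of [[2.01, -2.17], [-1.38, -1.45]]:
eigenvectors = [[0.95, 0.46], [-0.31, 0.89]]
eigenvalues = [2.73, -2.17]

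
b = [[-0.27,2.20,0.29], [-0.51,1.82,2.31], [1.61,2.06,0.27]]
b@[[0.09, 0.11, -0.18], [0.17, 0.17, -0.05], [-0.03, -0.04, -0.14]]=[[0.34, 0.33, -0.10], [0.19, 0.16, -0.32], [0.49, 0.52, -0.43]]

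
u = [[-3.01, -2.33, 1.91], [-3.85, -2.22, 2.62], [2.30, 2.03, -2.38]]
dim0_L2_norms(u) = [5.4, 3.81, 4.02]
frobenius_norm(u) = 7.73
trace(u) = -7.61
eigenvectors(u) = [[0.56, 0.50, -0.43], [0.66, 0.17, 0.86], [-0.51, 0.85, 0.27]]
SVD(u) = [[-0.55, -0.2, 0.81], [-0.67, -0.47, -0.57], [0.5, -0.86, 0.13]] @ diag([7.694198836997573, 0.6557449444703706, 0.44385000230566946]) @ [[0.7, 0.49, -0.52], [0.7, -0.33, 0.63], [0.14, -0.8, -0.58]]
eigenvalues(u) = [-7.51, -0.6, 0.5]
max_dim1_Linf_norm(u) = 3.85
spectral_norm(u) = 7.69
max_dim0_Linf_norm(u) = 3.85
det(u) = 2.24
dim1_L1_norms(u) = [7.25, 8.69, 6.71]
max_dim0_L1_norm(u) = 9.16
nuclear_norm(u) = 8.79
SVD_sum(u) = [[-2.97,-2.08,2.2], [-3.6,-2.53,2.67], [2.69,1.89,-1.99]] + [[-0.09, 0.04, -0.08],[-0.22, 0.10, -0.20],[-0.39, 0.19, -0.35]] + [[0.05, -0.29, -0.21],  [-0.03, 0.2, 0.15],  [0.01, -0.05, -0.03]]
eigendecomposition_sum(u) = [[-2.96, -2.15, 2.2], [-3.50, -2.54, 2.60], [2.71, 1.97, -2.01]] + [[-0.19, -0.02, -0.24], [-0.07, -0.01, -0.08], [-0.32, -0.04, -0.4]] + [[0.14, -0.16, -0.05], [-0.29, 0.32, 0.1], [-0.09, 0.10, 0.03]]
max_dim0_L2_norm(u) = 5.4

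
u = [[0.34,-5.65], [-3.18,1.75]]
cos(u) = [[-0.33, -1.04], [-0.59, -0.07]]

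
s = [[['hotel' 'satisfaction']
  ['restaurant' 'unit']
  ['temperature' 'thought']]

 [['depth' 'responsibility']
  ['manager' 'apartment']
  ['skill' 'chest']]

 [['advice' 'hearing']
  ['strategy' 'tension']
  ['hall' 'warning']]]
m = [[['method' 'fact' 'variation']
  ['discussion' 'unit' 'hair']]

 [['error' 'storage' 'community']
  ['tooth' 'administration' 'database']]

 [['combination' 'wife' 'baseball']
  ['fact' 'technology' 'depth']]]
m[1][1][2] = 'database'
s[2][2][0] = 'hall'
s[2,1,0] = 'strategy'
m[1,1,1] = 'administration'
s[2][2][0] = 'hall'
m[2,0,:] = ['combination', 'wife', 'baseball']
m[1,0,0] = 'error'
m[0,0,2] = 'variation'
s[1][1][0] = 'manager'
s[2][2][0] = 'hall'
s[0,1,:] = ['restaurant', 'unit']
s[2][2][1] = 'warning'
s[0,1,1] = 'unit'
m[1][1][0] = 'tooth'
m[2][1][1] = 'technology'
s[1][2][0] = 'skill'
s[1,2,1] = 'chest'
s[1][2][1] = 'chest'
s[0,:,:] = [['hotel', 'satisfaction'], ['restaurant', 'unit'], ['temperature', 'thought']]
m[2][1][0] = 'fact'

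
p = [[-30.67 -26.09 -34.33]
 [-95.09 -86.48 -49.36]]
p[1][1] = -86.48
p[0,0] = -30.67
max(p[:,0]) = -30.67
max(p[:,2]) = -34.33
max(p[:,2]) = -34.33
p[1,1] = -86.48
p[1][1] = -86.48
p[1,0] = -95.09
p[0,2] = -34.33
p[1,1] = -86.48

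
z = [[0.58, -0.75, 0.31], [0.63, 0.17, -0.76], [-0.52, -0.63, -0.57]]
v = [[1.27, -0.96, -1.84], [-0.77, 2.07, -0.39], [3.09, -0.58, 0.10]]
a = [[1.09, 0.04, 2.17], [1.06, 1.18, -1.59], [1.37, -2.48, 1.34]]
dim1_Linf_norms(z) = [0.75, 0.76, 0.63]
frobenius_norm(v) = 4.57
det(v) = 12.01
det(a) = -11.93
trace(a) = 3.61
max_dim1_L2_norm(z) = 1.0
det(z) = -1.00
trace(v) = 3.44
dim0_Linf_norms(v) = [3.09, 2.07, 1.84]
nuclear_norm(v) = 7.36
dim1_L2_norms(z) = [1.0, 1.0, 1.0]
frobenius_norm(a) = 4.56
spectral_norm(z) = 1.00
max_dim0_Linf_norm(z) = 0.76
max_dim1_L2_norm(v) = 3.15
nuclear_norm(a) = 7.35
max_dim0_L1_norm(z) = 1.73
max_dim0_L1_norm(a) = 5.1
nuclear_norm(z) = 3.00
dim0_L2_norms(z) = [1.0, 0.99, 1.0]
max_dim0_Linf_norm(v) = 3.09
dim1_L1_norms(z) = [1.64, 1.56, 1.72]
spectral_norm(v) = 3.81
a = v @ z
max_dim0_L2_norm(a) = 3.01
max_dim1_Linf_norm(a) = 2.48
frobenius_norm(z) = 1.73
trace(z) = 0.18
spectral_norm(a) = 3.81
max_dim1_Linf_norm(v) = 3.09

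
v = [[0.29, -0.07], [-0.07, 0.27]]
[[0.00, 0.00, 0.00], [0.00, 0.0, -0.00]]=v@[[-0.00, -0.0, 0.00], [0.00, 0.00, -0.01]]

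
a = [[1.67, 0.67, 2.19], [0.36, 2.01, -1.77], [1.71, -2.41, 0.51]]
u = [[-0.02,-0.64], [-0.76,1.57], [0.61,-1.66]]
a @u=[[0.79, -3.65], [-2.61, 5.86], [2.11, -5.72]]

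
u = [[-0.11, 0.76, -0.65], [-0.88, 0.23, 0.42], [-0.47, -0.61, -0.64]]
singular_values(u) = [1.01, 1.0, 1.0]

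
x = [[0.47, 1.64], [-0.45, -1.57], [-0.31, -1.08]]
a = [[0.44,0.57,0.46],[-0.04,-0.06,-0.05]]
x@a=[[0.14, 0.17, 0.13],[-0.14, -0.16, -0.13],[-0.09, -0.11, -0.09]]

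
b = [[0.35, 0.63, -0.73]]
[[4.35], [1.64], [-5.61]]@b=[[1.52, 2.74, -3.18], [0.57, 1.03, -1.20], [-1.96, -3.53, 4.10]]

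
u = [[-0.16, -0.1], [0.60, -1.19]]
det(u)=0.250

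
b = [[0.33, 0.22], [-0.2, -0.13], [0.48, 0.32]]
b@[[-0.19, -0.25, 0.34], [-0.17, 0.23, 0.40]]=[[-0.10,-0.03,0.2], [0.06,0.02,-0.12], [-0.15,-0.05,0.29]]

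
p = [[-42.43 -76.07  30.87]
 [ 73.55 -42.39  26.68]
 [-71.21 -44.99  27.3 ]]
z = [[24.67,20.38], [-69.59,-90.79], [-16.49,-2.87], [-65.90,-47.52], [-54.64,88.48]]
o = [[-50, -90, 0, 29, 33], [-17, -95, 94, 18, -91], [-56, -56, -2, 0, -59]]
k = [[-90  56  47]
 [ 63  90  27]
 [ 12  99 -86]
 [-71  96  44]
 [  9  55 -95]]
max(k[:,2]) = 47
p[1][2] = 26.68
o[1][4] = -91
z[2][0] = -16.49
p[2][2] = 27.3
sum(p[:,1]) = -163.45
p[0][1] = -76.07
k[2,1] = 99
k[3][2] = 44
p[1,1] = -42.39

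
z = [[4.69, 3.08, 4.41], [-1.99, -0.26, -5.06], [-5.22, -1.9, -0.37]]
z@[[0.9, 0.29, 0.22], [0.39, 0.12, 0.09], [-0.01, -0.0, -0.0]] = [[5.38, 1.73, 1.31], [-1.84, -0.61, -0.46], [-5.44, -1.74, -1.32]]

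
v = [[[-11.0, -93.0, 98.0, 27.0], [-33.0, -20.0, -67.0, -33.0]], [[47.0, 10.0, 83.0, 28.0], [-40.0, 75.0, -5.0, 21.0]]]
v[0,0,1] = -93.0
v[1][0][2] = 83.0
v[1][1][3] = 21.0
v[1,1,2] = -5.0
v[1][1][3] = 21.0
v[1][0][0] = 47.0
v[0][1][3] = -33.0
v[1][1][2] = -5.0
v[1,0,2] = 83.0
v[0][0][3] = 27.0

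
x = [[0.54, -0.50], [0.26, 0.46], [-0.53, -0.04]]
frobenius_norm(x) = 1.05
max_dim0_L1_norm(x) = 1.33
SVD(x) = [[-0.84, 0.30], [-0.02, -0.84], [0.53, 0.45]] @ diag([0.8415616411917201, 0.628549126222206]) @ [[-0.88, 0.47], [-0.47, -0.88]]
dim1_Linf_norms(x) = [0.54, 0.46, 0.53]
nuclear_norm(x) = 1.47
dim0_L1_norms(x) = [1.33, 1.0]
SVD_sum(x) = [[0.63, -0.33], [0.01, -0.01], [-0.4, 0.21]] + [[-0.09, -0.17],[0.25, 0.47],[-0.13, -0.25]]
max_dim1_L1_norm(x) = 1.04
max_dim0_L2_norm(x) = 0.8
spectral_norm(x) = 0.84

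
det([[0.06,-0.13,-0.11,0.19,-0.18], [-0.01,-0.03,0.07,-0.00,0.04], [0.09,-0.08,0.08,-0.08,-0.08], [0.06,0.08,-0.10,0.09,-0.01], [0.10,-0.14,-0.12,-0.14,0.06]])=-0.000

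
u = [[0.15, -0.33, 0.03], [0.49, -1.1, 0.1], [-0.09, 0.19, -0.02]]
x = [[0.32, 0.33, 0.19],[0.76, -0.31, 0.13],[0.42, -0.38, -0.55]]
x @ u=[[0.19, -0.43, 0.04], [-0.05, 0.11, -0.01], [-0.07, 0.17, -0.01]]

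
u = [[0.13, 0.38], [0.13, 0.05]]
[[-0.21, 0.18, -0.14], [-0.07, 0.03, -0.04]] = u @ [[-0.39, 0.07, -0.19], [-0.41, 0.46, -0.3]]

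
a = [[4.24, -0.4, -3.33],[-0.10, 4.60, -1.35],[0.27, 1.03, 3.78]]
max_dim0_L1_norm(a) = 8.46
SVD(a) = [[-0.86, -0.11, -0.5], [-0.16, 0.99, 0.05], [0.49, 0.13, -0.86]] @ diag([6.031690336548481, 4.763920747381975, 2.926597136035503]) @ [[-0.58, 0.02, 0.82], [-0.11, 0.99, -0.1], [-0.81, -0.15, -0.57]]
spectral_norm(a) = 6.03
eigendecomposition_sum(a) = [[(2.51-0j), (-6.76+0j), 0.92+0.00j],[-0.80+0.00j, 2.16-0.00j, -0.29+0.00j],[-0.18+0.00j, 0.49-0.00j, -0.07+0.00j]] + [[0.86+0.46j, 3.18+0.44j, (-2.13+4.51j)], [(0.35+0.12j), 1.22-0.03j, (-0.53+1.82j)], [(0.23-0.37j), (0.27-1.38j), 1.92+1.05j]] + [[(0.86-0.46j), (3.18-0.44j), (-2.13-4.51j)], [(0.35-0.12j), (1.22+0.03j), -0.53-1.82j], [0.23+0.37j, 0.27+1.38j, (1.92-1.05j)]]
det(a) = 84.09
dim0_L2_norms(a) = [4.25, 4.73, 5.22]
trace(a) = 12.62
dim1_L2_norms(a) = [5.41, 4.8, 3.93]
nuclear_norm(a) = 13.72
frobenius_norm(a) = 8.22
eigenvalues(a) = [(4.61+0j), (4.01+1.48j), (4.01-1.48j)]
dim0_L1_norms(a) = [4.61, 6.03, 8.46]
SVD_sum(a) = [[3.0,-0.11,-4.22], [0.55,-0.02,-0.77], [-1.71,0.06,2.4]] + [[0.06,-0.52,0.05], [-0.52,4.64,-0.49], [-0.07,0.59,-0.06]] + [[1.19,  0.22,  0.84], [-0.13,  -0.02,  -0.09], [2.04,  0.38,  1.44]]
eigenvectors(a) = [[-0.95+0.00j,-0.86+0.00j,-0.86-0.00j], [0.30+0.00j,(-0.32+0.05j),-0.32-0.05j], [(0.07+0j),(-0.02+0.38j),-0.02-0.38j]]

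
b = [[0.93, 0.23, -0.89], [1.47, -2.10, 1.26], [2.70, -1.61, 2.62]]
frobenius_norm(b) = 5.16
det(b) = -6.27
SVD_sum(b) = [[-0.04, 0.03, -0.04], [1.71, -1.41, 1.62], [2.53, -2.08, 2.39]] + [[0.99, 0.29, -0.79], [-0.09, -0.03, 0.07], [0.08, 0.02, -0.06]] + [[-0.02, -0.10, -0.06], [-0.14, -0.67, -0.43], [0.10, 0.45, 0.29]]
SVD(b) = [[0.01,0.99,-0.12],[-0.56,-0.09,-0.82],[-0.83,0.08,0.55]] @ diag([4.892902830870577, 1.3102854701328208, 0.9785468176932063]) @ [[-0.62, 0.51, -0.59], [0.76, 0.23, -0.61], [0.18, 0.83, 0.53]]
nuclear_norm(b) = 7.18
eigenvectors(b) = [[0.19-0.45j, 0.19+0.45j, (-0.03+0j)],[(-0.25-0.1j), (-0.25+0.1j), -0.94+0.00j],[(-0.83+0j), (-0.83-0j), -0.34+0.00j]]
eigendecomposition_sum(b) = [[0.46+1.01j, (0.15-0.24j), -0.46+0.57j],[(0.54-0.26j), -0.13-0.08j, 0.31+0.24j],[1.28-1.40j, -0.48-0.07j, (1.2+0.33j)]] + [[(0.46-1.01j), 0.15+0.24j, -0.46-0.57j], [0.54+0.26j, (-0.13+0.08j), 0.31-0.24j], [1.28+1.40j, -0.48+0.07j, 1.20-0.33j]] + [[(0.01-0j), -0.07+0.00j, 0.02-0.00j], [(0.39-0j), -1.84+0.00j, 0.63-0.00j], [0.14-0.00j, (-0.66+0j), 0.23-0.00j]]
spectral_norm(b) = 4.89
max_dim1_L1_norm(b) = 6.93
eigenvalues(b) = [(1.52+1.27j), (1.52-1.27j), (-1.6+0j)]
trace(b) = 1.45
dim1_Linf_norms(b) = [0.93, 2.1, 2.7]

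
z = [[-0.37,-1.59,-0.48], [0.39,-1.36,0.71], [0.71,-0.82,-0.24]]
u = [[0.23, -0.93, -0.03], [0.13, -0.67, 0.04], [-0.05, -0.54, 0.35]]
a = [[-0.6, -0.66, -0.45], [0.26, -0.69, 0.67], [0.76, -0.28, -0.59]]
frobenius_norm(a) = 1.73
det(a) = -1.00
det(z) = -1.60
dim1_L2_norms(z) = [1.7, 1.58, 1.11]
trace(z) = -1.97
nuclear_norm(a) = 3.00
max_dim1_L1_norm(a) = 1.71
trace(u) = -0.09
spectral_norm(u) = 1.29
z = u + a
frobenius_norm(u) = 1.34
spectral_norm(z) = 2.26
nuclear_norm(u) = 1.66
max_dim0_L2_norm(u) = 1.27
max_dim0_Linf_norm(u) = 0.93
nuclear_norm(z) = 3.97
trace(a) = -1.88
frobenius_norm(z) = 2.58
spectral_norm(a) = 1.00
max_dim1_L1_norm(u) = 1.19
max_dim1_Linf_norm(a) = 0.76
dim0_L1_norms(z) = [1.47, 3.77, 1.43]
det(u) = -0.00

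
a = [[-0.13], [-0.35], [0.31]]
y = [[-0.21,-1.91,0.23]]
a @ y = [[0.03, 0.25, -0.03], [0.07, 0.67, -0.08], [-0.07, -0.59, 0.07]]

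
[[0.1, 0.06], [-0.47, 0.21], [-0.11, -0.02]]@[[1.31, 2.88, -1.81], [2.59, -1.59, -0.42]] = [[0.29, 0.19, -0.21], [-0.07, -1.69, 0.76], [-0.2, -0.28, 0.21]]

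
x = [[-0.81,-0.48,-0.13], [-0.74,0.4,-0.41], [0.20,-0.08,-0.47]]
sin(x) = [[-0.67, -0.41, -0.07], [-0.65, 0.38, -0.36], [0.16, -0.09, -0.46]]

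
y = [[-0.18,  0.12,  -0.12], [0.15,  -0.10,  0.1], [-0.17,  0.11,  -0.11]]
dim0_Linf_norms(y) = [0.18, 0.12, 0.12]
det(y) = 0.00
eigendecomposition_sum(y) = [[-0.18, 0.12, -0.12], [0.15, -0.10, 0.1], [-0.17, 0.11, -0.11]] + [[0.00, 0.0, -0.00], [-0.0, -0.0, 0.0], [-0.00, -0.00, 0.0]] + [[0.0, 0.00, -0.0], [-0.0, -0.0, 0.00], [-0.0, -0.00, 0.00]]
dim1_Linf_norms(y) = [0.18, 0.15, 0.17]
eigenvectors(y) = [[0.63,-0.37,-0.00], [-0.52,0.31,0.71], [0.58,0.87,0.71]]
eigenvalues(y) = [-0.39, 0.0, -0.0]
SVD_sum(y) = [[-0.18, 0.12, -0.12], [0.15, -0.1, 0.1], [-0.17, 0.11, -0.11]] + [[0.0, 0.0, -0.00], [-0.00, -0.0, 0.0], [-0.00, -0.0, 0.0]] + [[0.00,-0.00,-0.0], [0.0,-0.00,-0.00], [0.0,-0.00,-0.00]]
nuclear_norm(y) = 0.40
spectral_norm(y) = 0.40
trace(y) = -0.39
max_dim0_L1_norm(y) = 0.5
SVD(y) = [[-0.62, 0.45, -0.64], [0.52, -0.37, -0.77], [-0.58, -0.81, -0.0]] @ diag([0.39596997234845105, 0.0027894440963991953, 8.478108659038012e-21]) @ [[0.73,-0.48,0.48], [0.68,0.52,-0.52], [0.00,0.71,0.71]]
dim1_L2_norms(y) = [0.25, 0.21, 0.23]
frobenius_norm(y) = 0.40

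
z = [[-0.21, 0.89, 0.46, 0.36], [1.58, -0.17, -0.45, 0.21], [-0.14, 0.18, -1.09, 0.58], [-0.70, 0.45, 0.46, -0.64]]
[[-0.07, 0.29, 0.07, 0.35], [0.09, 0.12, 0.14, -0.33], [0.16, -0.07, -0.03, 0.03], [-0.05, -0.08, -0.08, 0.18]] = z @ [[0.02, 0.12, 0.1, -0.17], [0.03, 0.15, 0.03, 0.23], [-0.17, 0.20, 0.07, 0.12], [-0.05, 0.24, 0.09, 0.16]]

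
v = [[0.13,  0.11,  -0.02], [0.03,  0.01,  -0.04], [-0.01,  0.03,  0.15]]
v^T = [[0.13, 0.03, -0.01], [0.11, 0.01, 0.03], [-0.02, -0.04, 0.15]]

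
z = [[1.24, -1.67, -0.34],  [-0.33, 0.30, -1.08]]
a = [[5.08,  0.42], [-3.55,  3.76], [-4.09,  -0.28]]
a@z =[[6.16, -8.36, -2.18], [-5.64, 7.06, -2.85], [-4.98, 6.75, 1.69]]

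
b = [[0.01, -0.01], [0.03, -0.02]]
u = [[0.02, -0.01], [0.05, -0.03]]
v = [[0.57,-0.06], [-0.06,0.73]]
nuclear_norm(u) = 0.06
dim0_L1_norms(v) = [0.63, 0.79]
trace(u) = -0.01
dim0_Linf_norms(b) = [0.03, 0.02]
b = u @ v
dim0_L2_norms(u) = [0.05, 0.03]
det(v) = 0.41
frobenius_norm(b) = 0.04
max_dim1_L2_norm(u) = 0.06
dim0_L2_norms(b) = [0.03, 0.02]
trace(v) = 1.30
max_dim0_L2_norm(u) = 0.05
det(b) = 0.00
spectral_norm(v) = 0.75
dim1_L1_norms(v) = [0.63, 0.79]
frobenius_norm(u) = 0.06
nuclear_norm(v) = 1.30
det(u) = -0.00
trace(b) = -0.01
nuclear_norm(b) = 0.04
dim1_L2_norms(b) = [0.01, 0.04]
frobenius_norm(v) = 0.93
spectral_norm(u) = 0.06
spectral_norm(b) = 0.04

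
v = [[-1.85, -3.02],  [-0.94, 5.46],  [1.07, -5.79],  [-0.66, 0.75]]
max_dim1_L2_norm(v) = 5.89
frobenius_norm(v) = 8.88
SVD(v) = [[0.33,  0.92], [-0.64,  0.19], [0.68,  -0.23], [-0.09,  0.26]] @ diag([8.578630620077387, 2.3048420085269745]) @ [[0.09, -1.00], [-1.00, -0.09]]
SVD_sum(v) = [[0.26, -2.83],[-0.51, 5.5],[0.54, -5.84],[-0.07, 0.8]] + [[-2.11,-0.19], [-0.43,-0.04], [0.53,0.05], [-0.59,-0.05]]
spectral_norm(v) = 8.58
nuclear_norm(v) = 10.88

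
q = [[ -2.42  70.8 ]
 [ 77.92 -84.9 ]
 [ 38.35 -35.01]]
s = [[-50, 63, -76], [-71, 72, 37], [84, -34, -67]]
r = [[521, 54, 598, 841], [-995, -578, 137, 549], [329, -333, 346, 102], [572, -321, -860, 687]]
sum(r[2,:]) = 444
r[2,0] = 329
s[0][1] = 63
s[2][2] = -67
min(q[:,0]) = -2.42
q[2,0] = 38.35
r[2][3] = 102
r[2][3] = 102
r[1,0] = -995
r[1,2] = 137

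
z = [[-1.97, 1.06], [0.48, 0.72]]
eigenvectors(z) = [[-0.99, -0.35],  [0.17, -0.94]]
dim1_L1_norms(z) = [3.03, 1.2]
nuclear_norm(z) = 3.10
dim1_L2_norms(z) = [2.24, 0.87]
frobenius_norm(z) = 2.40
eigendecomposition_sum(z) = [[-2.02,  0.75],  [0.34,  -0.13]] + [[0.05, 0.31],  [0.14, 0.85]]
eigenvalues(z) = [-2.15, 0.9]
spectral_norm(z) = 2.24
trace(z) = -1.25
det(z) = -1.93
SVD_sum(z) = [[-1.99, 1.03], [0.09, -0.04]] + [[0.02, 0.03], [0.39, 0.76]]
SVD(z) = [[-1.0, 0.04], [0.04, 1.0]] @ diag([2.2388174077810588, 0.8608116022780483]) @ [[0.89, -0.46], [0.46, 0.89]]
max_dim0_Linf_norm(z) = 1.97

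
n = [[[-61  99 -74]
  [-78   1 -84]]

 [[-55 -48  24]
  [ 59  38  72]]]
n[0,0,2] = -74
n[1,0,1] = -48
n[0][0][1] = 99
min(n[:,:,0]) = -78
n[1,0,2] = 24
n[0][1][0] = -78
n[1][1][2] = 72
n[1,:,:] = [[-55, -48, 24], [59, 38, 72]]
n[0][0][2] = -74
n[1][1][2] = 72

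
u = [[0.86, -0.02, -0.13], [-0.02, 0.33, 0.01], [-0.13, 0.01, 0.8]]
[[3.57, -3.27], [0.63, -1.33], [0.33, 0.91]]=u@[[4.37, -3.81],[2.13, -4.27],[1.09, 0.57]]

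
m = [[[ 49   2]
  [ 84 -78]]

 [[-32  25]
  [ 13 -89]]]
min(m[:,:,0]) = -32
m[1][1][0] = 13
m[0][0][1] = 2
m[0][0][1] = 2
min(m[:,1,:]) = -89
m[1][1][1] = -89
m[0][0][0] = 49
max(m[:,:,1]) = 25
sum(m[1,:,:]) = -83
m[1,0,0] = -32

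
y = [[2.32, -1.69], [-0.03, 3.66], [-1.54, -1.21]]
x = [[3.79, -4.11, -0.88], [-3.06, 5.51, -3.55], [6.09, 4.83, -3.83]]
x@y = [[10.27, -20.38], [-1.8, 29.63], [19.88, 12.02]]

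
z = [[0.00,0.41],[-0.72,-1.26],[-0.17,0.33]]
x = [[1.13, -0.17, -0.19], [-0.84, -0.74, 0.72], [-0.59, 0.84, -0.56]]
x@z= [[0.15, 0.61], [0.41, 0.83], [-0.51, -1.49]]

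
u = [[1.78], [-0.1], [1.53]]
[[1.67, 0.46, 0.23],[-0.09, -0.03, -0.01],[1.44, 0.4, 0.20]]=u@[[0.94,  0.26,  0.13]]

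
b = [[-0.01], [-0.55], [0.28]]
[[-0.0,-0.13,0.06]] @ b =[[0.09]]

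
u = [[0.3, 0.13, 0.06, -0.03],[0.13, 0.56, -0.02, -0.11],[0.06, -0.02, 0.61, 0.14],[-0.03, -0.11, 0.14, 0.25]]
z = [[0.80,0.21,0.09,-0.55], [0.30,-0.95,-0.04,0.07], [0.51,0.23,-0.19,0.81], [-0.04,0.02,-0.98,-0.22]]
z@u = [[0.29, 0.28, 0.02, -0.17], [-0.04, -0.5, 0.02, 0.11], [0.15, 0.11, 0.02, 0.14], [-0.06, 0.05, -0.63, -0.19]]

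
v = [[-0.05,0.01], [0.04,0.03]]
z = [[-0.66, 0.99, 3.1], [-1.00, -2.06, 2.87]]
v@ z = [[0.02, -0.07, -0.13],[-0.06, -0.02, 0.21]]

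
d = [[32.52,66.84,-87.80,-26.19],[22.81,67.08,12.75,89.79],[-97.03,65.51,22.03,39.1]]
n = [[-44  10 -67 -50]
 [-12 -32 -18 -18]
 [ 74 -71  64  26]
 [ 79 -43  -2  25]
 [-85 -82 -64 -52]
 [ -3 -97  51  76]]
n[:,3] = [-50, -18, 26, 25, -52, 76]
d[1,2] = 12.75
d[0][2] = -87.8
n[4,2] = -64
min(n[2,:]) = -71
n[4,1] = -82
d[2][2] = 22.03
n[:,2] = [-67, -18, 64, -2, -64, 51]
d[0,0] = 32.52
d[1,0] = 22.81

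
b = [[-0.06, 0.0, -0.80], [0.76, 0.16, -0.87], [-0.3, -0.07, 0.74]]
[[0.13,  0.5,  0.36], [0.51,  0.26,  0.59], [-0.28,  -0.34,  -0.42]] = b@ [[0.40, -0.44, 0.42], [0.28, 0.53, -0.92], [-0.19, -0.59, -0.48]]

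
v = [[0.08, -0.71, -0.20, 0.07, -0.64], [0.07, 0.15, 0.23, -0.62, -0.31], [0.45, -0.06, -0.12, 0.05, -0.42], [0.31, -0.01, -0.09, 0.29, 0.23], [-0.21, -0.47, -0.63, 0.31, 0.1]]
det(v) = -0.032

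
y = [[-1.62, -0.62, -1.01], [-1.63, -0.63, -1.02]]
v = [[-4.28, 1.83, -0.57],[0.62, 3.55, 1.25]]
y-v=[[2.66, -2.45, -0.44], [-2.25, -4.18, -2.27]]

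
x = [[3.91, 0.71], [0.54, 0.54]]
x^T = [[3.91,  0.54], [0.71,  0.54]]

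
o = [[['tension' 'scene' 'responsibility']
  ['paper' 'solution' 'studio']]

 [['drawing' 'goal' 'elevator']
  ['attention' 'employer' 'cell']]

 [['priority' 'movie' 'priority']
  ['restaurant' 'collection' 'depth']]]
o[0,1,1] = 'solution'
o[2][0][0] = 'priority'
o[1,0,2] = 'elevator'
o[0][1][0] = 'paper'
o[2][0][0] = 'priority'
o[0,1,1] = 'solution'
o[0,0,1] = 'scene'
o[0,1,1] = 'solution'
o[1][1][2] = 'cell'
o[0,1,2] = 'studio'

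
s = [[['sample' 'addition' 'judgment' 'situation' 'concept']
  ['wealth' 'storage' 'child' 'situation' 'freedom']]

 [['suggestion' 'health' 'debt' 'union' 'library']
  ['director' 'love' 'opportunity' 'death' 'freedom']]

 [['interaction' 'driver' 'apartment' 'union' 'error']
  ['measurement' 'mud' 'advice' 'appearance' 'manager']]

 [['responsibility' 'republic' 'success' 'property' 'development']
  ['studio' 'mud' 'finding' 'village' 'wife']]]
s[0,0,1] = 'addition'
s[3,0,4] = 'development'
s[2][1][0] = 'measurement'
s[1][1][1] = 'love'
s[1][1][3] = 'death'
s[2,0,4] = 'error'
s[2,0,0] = 'interaction'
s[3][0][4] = 'development'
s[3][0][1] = 'republic'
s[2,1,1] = 'mud'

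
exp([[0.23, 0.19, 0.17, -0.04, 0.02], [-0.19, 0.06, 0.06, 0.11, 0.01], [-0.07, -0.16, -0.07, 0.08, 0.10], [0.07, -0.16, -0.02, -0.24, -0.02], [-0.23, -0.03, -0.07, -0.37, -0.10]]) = [[1.23, 0.21, 0.19, -0.03, 0.03],[-0.22, 1.03, 0.04, 0.1, 0.01],[-0.07, -0.17, 0.92, 0.05, 0.09],[0.09, -0.14, -0.01, 0.78, -0.02],[-0.25, -0.02, -0.08, -0.31, 0.9]]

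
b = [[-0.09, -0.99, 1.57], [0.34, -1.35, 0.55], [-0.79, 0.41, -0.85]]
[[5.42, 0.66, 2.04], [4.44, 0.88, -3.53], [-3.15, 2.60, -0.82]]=b @ [[0.61, -3.25, -0.93], [-2.31, -1.85, 3.89], [2.03, -0.93, 3.70]]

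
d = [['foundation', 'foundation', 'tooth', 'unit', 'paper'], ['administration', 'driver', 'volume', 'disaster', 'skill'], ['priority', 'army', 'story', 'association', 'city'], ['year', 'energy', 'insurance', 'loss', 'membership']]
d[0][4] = 'paper'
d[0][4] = 'paper'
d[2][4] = 'city'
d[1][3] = 'disaster'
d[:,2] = ['tooth', 'volume', 'story', 'insurance']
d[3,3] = 'loss'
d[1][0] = 'administration'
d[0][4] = 'paper'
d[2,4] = 'city'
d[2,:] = ['priority', 'army', 'story', 'association', 'city']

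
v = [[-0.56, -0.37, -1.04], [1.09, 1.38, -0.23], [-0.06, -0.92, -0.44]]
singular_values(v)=[2.05, 1.1, 0.55]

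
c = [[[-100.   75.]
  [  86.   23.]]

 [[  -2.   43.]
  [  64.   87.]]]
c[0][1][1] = 23.0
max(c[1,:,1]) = 87.0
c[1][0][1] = 43.0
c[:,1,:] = [[86.0, 23.0], [64.0, 87.0]]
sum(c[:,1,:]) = 260.0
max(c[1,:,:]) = 87.0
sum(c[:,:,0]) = 48.0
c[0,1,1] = 23.0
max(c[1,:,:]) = 87.0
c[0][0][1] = 75.0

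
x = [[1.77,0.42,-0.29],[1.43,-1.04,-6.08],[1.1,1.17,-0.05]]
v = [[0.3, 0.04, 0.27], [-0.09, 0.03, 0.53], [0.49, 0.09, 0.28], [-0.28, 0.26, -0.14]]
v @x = [[0.89, 0.40, -0.34], [0.47, 0.55, -0.18], [1.3, 0.44, -0.7], [-0.28, -0.55, -1.49]]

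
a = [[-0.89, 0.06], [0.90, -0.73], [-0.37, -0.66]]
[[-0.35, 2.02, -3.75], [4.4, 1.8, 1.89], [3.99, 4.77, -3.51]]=a @ [[-0.01,-2.66,4.41], [-6.04,-5.74,2.85]]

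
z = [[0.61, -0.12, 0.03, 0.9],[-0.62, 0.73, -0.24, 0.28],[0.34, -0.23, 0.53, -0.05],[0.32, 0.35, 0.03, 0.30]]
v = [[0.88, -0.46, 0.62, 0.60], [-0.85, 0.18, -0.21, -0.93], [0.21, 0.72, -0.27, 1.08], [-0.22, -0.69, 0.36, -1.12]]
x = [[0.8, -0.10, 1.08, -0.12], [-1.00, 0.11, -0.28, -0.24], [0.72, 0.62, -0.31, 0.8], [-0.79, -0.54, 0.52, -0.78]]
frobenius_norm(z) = 1.74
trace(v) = -0.33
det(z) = -0.15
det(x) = -0.04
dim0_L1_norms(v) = [2.16, 2.05, 1.46, 3.73]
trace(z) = 2.17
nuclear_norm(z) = 3.04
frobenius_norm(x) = 2.53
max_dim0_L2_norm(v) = 1.91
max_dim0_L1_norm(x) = 3.31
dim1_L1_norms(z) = [1.66, 1.87, 1.15, 1.0]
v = x @ z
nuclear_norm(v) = 3.87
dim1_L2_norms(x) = [1.35, 1.07, 1.28, 1.34]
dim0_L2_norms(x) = [1.67, 0.84, 1.27, 1.15]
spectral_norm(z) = 1.27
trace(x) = -0.18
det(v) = 0.01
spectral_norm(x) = 1.98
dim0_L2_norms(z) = [0.99, 0.85, 0.58, 0.99]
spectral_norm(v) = 2.21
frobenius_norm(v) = 2.67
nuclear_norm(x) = 3.92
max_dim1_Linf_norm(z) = 0.9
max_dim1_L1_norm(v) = 2.56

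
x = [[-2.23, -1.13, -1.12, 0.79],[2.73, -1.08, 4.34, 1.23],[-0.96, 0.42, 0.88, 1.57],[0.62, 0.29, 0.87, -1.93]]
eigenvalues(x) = [(2.11+0j), (-2.22+1.37j), (-2.22-1.37j), (-2.03+0j)]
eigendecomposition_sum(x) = [[(0.03-0j), -0.15+0.00j, (-0.79-0j), (-0.34+0j)],[(-0.07+0j), 0.31-0.00j, 1.66+0.00j, 0.73+0.00j],[(-0.07+0j), (0.3-0j), (1.62+0j), 0.71+0.00j],[-0.01+0.00j, 0.06-0.00j, (0.35+0j), (0.15+0j)]] + [[-1.11+0.59j, (-0.54-0.58j), -0.16+0.65j, 0.80+1.13j],  [(1.59+2.18j), -1.09+1.32j, (1.42+0.14j), 2.17-2.03j],  [(-0.54-0.56j), 0.26-0.42j, -0.41+0.02j, (-0.54+0.67j)],  [0.46+0.41j, (-0.18+0.35j), (0.32-0.04j), (0.39-0.56j)]] + [[(-1.11-0.59j),-0.54+0.58j,(-0.16-0.65j),0.80-1.13j], [(1.59-2.18j),(-1.09-1.32j),1.42-0.14j,(2.17+2.03j)], [(-0.54+0.56j),0.26+0.42j,(-0.41-0.02j),(-0.54-0.67j)], [(0.46-0.41j),-0.18-0.35j,(0.32+0.04j),0.39+0.56j]] + [[-0.05-0.00j, 0.09+0.00j, -0.02-0.00j, -0.46-0.00j],[-0.39-0.00j, (0.78+0j), (-0.17-0j), -3.84-0.00j],[0.20+0.00j, (-0.4-0j), 0.09+0.00j, 1.94+0.00j],[-0.29-0.00j, 0.58+0.00j, (-0.13-0j), (-2.85-0j)]]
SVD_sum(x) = [[-1.16, 0.19, -1.59, -0.23], [3.09, -0.50, 4.23, 0.62], [0.17, -0.03, 0.23, 0.03], [0.47, -0.08, 0.64, 0.09]] + [[-0.75, -0.45, 0.28, 1.48], [-0.36, -0.22, 0.13, 0.71], [-0.77, -0.46, 0.28, 1.51], [0.8, 0.48, -0.29, -1.56]] + [[-0.17, -0.93, 0.07, -0.38],[-0.06, -0.33, 0.02, -0.14],[0.12, 0.68, -0.05, 0.28],[-0.07, -0.38, 0.03, -0.15]] + [[-0.14, 0.07, 0.12, -0.08], [0.06, -0.03, -0.05, 0.03], [-0.48, 0.22, 0.42, -0.26], [-0.57, 0.27, 0.50, -0.30]]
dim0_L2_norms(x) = [3.71, 1.64, 4.65, 2.89]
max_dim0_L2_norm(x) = 4.65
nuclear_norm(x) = 11.48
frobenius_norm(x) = 6.81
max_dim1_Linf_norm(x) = 4.34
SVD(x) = [[-0.35, -0.54, -0.74, -0.19], [0.93, -0.26, -0.26, 0.08], [0.05, -0.55, 0.54, -0.63], [0.14, 0.57, -0.3, -0.75]] @ diag([5.729451589704697, 3.2121870007310545, 1.3861677120125506, 1.1478145441396992]) @ [[0.58, -0.10, 0.8, 0.12], [0.43, 0.26, -0.16, -0.85], [0.17, 0.91, -0.07, 0.37], [0.67, -0.31, -0.58, 0.35]]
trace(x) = -4.36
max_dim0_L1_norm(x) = 7.21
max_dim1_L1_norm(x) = 9.38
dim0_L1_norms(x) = [6.54, 2.92, 7.21, 5.52]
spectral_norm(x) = 5.73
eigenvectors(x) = [[0.32+0.00j,(-0.05+0.4j),(-0.05-0.4j),0.09+0.00j], [-0.67+0.00j,0.86+0.00j,(0.86-0j),0.74+0.00j], [-0.65+0.00j,-0.25+0.03j,(-0.25-0.03j),(-0.37+0j)], [(-0.14+0j),(0.19-0.04j),0.19+0.04j,0.55+0.00j]]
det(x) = -29.28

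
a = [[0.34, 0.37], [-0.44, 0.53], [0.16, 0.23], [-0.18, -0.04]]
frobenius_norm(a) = 0.92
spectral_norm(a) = 0.71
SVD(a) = [[-0.27,  0.8], [-0.94,  -0.3], [-0.2,  0.42], [-0.06,  -0.31]] @ diag([0.7085881787016662, 0.5808638334448577]) @ [[0.43,-0.91], [0.91,0.43]]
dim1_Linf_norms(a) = [0.37, 0.53, 0.23, 0.18]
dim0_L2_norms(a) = [0.61, 0.69]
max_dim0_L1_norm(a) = 1.17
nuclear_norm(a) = 1.29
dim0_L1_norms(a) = [1.12, 1.17]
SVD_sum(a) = [[-0.08, 0.17], [-0.28, 0.6], [-0.06, 0.13], [-0.02, 0.04]] + [[0.42,  0.2], [-0.16,  -0.07], [0.22,  0.1], [-0.16,  -0.08]]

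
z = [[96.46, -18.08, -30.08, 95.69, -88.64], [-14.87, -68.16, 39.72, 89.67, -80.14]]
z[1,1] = -68.16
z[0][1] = -18.08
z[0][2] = -30.08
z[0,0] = 96.46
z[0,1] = -18.08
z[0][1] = -18.08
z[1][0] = -14.87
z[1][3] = 89.67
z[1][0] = -14.87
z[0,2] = -30.08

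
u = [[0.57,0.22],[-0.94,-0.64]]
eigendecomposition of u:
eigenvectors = [[0.73, -0.21], [-0.68, 0.98]]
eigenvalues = [0.36, -0.43]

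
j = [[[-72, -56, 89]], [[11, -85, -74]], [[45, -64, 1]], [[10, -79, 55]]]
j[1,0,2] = -74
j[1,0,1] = -85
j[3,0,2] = 55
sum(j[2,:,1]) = -64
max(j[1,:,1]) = -85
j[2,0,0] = 45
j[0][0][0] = -72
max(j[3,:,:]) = 55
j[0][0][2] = 89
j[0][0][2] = 89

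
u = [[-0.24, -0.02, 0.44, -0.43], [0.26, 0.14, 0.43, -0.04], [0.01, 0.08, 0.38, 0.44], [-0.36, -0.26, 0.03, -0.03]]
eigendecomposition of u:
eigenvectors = [[(0.35-0.02j), 0.35+0.02j, 0.84+0.00j, (-0.59+0j)], [(0.61+0j), 0.61-0.00j, -0.15+0.00j, 0.80+0.00j], [0.24+0.47j, (0.24-0.47j), -0.21+0.00j, (-0.12+0j)], [-0.39+0.27j, (-0.39-0.27j), (0.48+0j), (0.01+0j)]]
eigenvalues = [(0.48+0.3j), (0.48-0.3j), (-0.59+0j), (-0.12+0j)]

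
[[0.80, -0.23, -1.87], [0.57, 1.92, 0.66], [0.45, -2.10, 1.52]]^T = [[0.80, 0.57, 0.45], [-0.23, 1.92, -2.1], [-1.87, 0.66, 1.52]]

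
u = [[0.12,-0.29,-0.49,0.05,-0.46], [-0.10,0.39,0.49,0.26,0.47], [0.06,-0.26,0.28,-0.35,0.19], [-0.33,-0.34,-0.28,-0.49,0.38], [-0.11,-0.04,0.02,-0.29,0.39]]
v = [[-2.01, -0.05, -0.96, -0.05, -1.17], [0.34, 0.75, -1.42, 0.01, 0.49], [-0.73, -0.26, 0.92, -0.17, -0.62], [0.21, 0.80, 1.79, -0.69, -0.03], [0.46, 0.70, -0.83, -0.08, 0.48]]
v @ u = [[-0.15, 0.88, 0.68, 0.59, 0.24], [-0.18, 0.54, -0.19, 0.56, 0.12], [0.12, -0.05, 0.52, -0.16, 0.08], [0.28, 0.02, 0.98, -0.06, 0.35], [-0.09, 0.36, -0.08, 0.4, 0.12]]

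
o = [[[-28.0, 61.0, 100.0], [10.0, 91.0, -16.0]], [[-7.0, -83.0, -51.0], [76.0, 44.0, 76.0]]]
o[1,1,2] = 76.0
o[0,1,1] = 91.0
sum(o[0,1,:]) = 85.0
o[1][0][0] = -7.0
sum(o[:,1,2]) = 60.0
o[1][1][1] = 44.0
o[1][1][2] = 76.0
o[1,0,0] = -7.0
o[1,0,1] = -83.0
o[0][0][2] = 100.0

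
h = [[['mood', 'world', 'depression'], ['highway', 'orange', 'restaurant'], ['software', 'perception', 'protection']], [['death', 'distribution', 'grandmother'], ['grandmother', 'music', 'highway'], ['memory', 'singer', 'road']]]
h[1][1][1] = 'music'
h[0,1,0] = 'highway'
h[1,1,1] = 'music'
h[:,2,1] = ['perception', 'singer']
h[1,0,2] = 'grandmother'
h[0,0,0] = 'mood'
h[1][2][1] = 'singer'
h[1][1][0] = 'grandmother'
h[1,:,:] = [['death', 'distribution', 'grandmother'], ['grandmother', 'music', 'highway'], ['memory', 'singer', 'road']]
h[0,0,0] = 'mood'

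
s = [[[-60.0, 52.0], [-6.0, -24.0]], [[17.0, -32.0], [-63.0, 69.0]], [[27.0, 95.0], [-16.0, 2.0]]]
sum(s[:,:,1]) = 162.0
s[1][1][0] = -63.0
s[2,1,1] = 2.0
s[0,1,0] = -6.0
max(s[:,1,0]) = -6.0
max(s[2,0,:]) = 95.0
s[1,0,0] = 17.0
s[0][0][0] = -60.0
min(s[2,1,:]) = -16.0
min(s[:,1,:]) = -63.0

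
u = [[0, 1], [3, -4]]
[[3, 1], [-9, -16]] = u @ [[1, -4], [3, 1]]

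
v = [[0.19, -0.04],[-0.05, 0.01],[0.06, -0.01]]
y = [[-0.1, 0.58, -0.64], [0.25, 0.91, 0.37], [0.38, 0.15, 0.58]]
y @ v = [[-0.09, 0.02],[0.02, -0.00],[0.1, -0.02]]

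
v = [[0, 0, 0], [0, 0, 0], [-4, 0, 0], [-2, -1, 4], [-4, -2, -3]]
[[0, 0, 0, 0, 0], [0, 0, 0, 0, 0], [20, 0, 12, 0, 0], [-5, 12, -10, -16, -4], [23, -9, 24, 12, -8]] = v @ [[-5, 0, -3, 0, 0], [3, 0, 0, 0, 4], [-3, 3, -4, -4, 0]]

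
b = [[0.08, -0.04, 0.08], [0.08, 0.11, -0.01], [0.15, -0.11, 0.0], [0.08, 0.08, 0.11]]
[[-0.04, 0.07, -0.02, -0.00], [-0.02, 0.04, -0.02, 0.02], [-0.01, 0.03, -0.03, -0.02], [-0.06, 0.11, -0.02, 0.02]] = b@ [[-0.12, 0.33, -0.21, 0.01], [-0.1, 0.19, 0.01, 0.22], [-0.41, 0.63, 0.0, 0.04]]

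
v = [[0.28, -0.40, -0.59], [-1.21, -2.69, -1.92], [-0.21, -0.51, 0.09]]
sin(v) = [[0.42, -0.01, -0.3], [-0.13, 0.08, -0.11], [-0.03, -0.05, 0.38]]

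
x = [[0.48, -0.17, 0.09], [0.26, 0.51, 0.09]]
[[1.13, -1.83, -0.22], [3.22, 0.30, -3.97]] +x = [[1.61, -2.0, -0.13], [3.48, 0.81, -3.88]]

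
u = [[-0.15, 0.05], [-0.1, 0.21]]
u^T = [[-0.15, -0.10], [0.05, 0.21]]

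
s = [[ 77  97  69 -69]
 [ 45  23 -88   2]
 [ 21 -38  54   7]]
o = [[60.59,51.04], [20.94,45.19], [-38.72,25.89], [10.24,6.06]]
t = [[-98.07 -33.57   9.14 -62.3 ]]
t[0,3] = -62.3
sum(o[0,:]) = 111.63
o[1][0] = 20.94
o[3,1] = 6.06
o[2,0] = -38.72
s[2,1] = -38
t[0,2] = 9.14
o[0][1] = 51.04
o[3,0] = 10.24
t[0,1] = -33.57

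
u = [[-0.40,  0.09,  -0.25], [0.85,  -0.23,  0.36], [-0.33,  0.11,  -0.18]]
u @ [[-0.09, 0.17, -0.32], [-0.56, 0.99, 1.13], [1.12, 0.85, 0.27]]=[[-0.29, -0.19, 0.16], [0.46, 0.22, -0.43], [-0.23, -0.1, 0.18]]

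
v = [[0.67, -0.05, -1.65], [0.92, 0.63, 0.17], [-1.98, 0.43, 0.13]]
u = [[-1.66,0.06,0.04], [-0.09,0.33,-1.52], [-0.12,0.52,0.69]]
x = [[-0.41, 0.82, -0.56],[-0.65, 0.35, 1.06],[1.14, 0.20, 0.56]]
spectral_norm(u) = 1.67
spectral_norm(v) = 2.40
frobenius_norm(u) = 2.44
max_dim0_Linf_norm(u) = 1.66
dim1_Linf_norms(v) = [1.65, 0.92, 1.98]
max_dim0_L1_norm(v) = 3.57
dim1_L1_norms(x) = [1.79, 2.06, 1.9]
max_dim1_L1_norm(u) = 1.94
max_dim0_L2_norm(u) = 1.67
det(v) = -2.68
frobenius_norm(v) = 2.93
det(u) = -1.68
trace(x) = 0.50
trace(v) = 1.43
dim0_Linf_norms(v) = [1.98, 0.63, 1.65]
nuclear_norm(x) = 3.59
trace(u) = -0.64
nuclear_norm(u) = 3.94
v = x @ u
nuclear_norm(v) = 4.65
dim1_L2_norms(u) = [1.66, 1.56, 0.87]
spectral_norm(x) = 1.44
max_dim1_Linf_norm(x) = 1.14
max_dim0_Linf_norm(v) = 1.98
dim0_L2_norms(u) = [1.67, 0.62, 1.67]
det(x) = 1.59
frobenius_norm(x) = 2.12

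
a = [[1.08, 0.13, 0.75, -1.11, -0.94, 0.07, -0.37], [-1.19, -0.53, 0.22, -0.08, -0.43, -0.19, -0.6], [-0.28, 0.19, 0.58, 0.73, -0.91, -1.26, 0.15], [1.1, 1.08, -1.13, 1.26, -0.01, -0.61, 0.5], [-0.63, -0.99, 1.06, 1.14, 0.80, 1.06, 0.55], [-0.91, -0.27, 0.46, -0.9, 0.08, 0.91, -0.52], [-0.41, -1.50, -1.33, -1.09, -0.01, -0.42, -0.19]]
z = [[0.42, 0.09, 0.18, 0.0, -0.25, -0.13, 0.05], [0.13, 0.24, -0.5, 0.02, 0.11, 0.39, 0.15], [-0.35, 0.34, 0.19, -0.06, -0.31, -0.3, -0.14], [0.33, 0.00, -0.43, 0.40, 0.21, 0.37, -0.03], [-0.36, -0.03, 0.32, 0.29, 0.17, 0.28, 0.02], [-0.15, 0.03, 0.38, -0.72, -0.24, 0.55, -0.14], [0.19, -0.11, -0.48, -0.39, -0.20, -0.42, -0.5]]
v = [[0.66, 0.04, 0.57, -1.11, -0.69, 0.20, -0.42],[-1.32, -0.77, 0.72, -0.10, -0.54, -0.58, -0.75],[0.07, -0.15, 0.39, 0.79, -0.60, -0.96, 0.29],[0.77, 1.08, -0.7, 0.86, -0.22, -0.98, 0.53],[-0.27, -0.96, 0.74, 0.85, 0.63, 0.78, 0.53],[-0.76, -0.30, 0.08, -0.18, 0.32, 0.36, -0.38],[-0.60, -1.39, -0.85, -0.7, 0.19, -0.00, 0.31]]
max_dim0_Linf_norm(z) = 0.72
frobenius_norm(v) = 4.63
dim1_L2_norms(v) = [1.64, 2.01, 1.47, 2.07, 1.88, 1.04, 1.91]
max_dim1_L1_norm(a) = 6.23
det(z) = -0.00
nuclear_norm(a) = 12.25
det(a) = -3.55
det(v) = 0.00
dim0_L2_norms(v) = [1.95, 2.17, 1.66, 1.96, 1.31, 1.73, 1.27]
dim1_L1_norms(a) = [4.45, 3.24, 4.1, 5.69, 6.23, 4.05, 4.95]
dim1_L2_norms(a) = [2.0, 1.53, 1.85, 2.42, 2.42, 1.74, 2.36]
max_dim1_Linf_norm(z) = 0.72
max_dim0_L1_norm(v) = 4.69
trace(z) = 1.47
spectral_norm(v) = 2.99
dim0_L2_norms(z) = [0.78, 0.44, 0.99, 0.96, 0.58, 0.98, 0.56]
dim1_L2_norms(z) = [0.55, 0.72, 0.7, 0.8, 0.65, 1.03, 0.95]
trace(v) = 2.44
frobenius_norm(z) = 2.08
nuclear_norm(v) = 9.92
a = z + v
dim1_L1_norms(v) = [3.69, 4.78, 3.25, 5.14, 4.76, 2.38, 4.04]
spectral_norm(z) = 1.23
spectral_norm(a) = 3.38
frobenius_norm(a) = 5.49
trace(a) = 3.91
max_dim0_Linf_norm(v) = 1.39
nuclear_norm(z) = 4.69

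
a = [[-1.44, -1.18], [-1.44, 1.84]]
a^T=[[-1.44, -1.44], [-1.18, 1.84]]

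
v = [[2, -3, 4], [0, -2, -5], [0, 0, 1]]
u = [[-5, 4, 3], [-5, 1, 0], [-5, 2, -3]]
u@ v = [[-10, 7, -37], [-10, 13, -25], [-10, 11, -33]]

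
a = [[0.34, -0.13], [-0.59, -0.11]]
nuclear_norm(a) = 0.85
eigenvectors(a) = [[0.7, 0.22], [-0.71, 0.98]]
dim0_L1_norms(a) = [0.93, 0.24]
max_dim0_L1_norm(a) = 0.93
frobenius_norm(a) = 0.70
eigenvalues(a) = [0.47, -0.24]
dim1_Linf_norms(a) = [0.34, 0.59]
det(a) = -0.11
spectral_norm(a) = 0.68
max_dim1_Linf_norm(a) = 0.59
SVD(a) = [[-0.49,0.87], [0.87,0.49]] @ diag([0.681676968355023, 0.16738133353007137]) @ [[-1.0,-0.05], [0.05,-1.00]]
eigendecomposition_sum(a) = [[0.38, -0.09], [-0.39, 0.09]] + [[-0.04,-0.04],[-0.2,-0.2]]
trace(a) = 0.23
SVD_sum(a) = [[0.33, 0.02], [-0.59, -0.03]] + [[0.01,-0.15], [0.0,-0.08]]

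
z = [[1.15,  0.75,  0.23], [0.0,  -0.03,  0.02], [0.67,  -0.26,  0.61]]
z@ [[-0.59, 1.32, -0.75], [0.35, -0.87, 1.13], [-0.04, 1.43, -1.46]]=[[-0.43, 1.19, -0.35], [-0.01, 0.05, -0.06], [-0.51, 1.98, -1.69]]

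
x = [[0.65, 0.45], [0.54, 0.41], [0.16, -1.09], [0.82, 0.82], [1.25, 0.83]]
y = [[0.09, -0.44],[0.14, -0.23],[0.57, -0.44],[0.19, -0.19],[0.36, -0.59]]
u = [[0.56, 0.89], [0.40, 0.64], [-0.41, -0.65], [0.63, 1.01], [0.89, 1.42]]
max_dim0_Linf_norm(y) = 0.59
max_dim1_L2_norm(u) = 1.68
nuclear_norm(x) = 3.18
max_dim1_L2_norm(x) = 1.5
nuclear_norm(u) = 2.55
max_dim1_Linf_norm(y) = 0.59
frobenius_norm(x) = 2.43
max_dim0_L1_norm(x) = 3.6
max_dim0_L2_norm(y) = 0.91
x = y + u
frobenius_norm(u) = 2.55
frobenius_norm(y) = 1.16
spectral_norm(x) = 2.24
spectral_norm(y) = 1.12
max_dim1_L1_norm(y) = 1.01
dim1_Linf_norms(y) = [0.44, 0.23, 0.57, 0.19, 0.59]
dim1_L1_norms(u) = [1.45, 1.04, 1.06, 1.64, 2.31]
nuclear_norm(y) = 1.41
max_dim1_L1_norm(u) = 2.31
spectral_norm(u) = 2.55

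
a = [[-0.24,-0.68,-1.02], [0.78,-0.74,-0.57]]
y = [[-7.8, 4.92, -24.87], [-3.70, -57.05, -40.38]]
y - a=[[-7.56, 5.6, -23.85],[-4.48, -56.31, -39.81]]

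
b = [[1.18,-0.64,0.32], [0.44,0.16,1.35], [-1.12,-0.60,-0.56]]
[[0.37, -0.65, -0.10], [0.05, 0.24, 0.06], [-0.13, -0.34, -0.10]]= b @ [[0.22, -0.18, -0.01], [-0.18, 0.76, 0.15], [-0.01, 0.15, 0.03]]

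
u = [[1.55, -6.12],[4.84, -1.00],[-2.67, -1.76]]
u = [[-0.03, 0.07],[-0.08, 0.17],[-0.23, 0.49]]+[[1.58, -6.19], [4.92, -1.17], [-2.44, -2.25]]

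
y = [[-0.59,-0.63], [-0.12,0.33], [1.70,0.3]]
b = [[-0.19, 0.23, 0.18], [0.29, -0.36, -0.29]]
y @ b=[[-0.07, 0.09, 0.08], [0.12, -0.15, -0.12], [-0.24, 0.28, 0.22]]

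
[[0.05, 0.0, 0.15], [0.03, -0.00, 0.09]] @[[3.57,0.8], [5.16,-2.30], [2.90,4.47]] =[[0.61,0.71], [0.37,0.43]]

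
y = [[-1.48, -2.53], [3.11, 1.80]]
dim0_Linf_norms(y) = [3.11, 2.53]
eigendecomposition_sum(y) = [[(-0.74+1.2j), (-1.26+0.09j)], [1.55-0.11j, (0.9+1.08j)]] + [[(-0.74-1.2j),-1.26-0.09j],  [1.55+0.11j,(0.9-1.08j)]]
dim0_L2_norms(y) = [3.44, 3.1]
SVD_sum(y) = [[-2.08,-1.85], [2.63,2.34]] + [[0.60,-0.68], [0.48,-0.54]]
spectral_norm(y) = 4.49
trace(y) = 0.32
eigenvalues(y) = [(0.16+2.28j), (0.16-2.28j)]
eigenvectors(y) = [[(0.39-0.54j),(0.39+0.54j)], [-0.74+0.00j,(-0.74-0j)]]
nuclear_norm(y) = 5.65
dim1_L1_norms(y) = [4.01, 4.91]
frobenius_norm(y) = 4.64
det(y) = 5.20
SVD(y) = [[-0.62, 0.78], [0.78, 0.62]] @ diag([4.489978244059573, 1.1590924759792554]) @ [[0.75,0.66], [0.66,-0.75]]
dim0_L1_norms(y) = [4.59, 4.33]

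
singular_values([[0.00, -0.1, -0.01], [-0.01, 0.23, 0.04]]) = [0.25, 0.01]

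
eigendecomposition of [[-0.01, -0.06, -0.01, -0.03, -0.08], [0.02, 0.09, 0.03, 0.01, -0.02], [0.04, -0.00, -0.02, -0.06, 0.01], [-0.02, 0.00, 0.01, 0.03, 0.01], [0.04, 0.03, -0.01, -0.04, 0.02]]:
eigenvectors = [[0.64+0.00j, (0.64-0j), -0.53+0.00j, -0.53+0.26j, -0.53-0.26j], [(-0.16-0.07j), -0.16+0.07j, 0.72+0.00j, 0.35-0.08j, 0.35+0.08j], [(0.05-0.52j), (0.05+0.52j), -0.40+0.00j, -0.68+0.00j, -0.68-0.00j], [-0.13+0.24j, (-0.13-0.24j), (0.18+0j), (-0.13+0.19j), -0.13-0.19j], [-0.10-0.44j, -0.10+0.44j, (-0.07+0j), (-0.05-0.03j), (-0.05+0.03j)]]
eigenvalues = [(0.02+0.06j), (0.02-0.06j), (0.06+0j), 0j, -0j]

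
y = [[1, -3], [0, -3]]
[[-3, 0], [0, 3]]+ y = [[-2, -3], [0, 0]]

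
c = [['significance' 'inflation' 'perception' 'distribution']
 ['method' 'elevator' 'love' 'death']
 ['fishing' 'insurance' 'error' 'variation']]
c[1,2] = 'love'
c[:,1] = ['inflation', 'elevator', 'insurance']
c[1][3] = 'death'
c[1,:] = ['method', 'elevator', 'love', 'death']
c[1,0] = 'method'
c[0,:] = ['significance', 'inflation', 'perception', 'distribution']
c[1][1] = 'elevator'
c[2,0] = 'fishing'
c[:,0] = ['significance', 'method', 'fishing']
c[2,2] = 'error'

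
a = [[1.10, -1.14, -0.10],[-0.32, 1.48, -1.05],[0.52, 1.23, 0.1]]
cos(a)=[[0.49, 1.27, -0.34],[0.53, 0.5, 0.77],[-0.19, -0.71, 1.66]]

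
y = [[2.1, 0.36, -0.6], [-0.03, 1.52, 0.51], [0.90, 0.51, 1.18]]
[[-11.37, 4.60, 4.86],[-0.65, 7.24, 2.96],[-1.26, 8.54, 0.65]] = y @ [[-4.34, 2.63, 1.42], [-1.48, 3.58, 2.52], [2.88, 3.68, -1.62]]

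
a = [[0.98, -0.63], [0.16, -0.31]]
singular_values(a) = [1.2, 0.17]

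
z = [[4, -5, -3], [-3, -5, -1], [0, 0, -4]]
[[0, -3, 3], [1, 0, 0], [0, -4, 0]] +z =[[4, -8, 0], [-2, -5, -1], [0, -4, -4]]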